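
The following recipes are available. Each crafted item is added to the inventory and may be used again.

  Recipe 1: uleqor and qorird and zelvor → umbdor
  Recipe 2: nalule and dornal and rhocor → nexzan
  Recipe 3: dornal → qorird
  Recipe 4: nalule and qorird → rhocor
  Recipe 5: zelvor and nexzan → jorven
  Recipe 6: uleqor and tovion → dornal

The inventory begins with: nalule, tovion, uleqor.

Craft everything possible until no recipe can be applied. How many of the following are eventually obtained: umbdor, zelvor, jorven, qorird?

1

uleqor and tovion → dornal (Recipe 6).
dornal → qorird (Recipe 3).
umbdor would need uleqor, qorird, and zelvor (Recipe 1), but zelvor is never obtained.
No rule produces zelvor, and it is not given.
jorven would need zelvor and nexzan (Recipe 5), but zelvor is never obtained.
qorird: reached.
Reached: qorird — 1 of the 4.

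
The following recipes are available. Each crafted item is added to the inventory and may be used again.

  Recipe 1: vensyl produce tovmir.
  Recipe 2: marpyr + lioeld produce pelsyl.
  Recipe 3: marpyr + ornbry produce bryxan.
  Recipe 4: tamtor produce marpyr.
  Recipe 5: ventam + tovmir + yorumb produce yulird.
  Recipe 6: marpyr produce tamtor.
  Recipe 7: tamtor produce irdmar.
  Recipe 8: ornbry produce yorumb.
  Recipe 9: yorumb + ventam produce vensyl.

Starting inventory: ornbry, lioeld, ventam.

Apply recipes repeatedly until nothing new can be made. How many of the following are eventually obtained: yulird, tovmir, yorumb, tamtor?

Using Recipe 8, ornbry makes yorumb.
Using Recipe 9, yorumb and ventam make vensyl.
Using Recipe 1, vensyl makes tovmir.
ventam + tovmir + yorumb → yulird (Recipe 5).
yulird: reached.
tovmir: reached.
yorumb: reached.
tamtor would need marpyr (Recipe 6), but marpyr is never obtained.
Reached: yulird, tovmir, and yorumb — 3 of the 4.

3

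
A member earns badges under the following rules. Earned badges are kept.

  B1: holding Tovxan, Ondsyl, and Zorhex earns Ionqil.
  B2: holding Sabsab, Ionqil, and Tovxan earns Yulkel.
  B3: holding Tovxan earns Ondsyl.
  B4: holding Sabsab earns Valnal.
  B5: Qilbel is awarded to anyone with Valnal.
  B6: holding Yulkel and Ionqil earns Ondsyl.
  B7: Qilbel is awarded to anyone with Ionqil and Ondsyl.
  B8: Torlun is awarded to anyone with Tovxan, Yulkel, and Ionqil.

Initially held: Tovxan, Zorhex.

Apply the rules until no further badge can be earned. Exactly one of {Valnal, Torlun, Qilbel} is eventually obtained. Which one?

With Tovxan, Ondsyl is earned (B3).
With Tovxan, Ondsyl, and Zorhex, Ionqil is earned (B1).
With Ionqil and Ondsyl, Qilbel is earned (B7).
Valnal would need Sabsab (B4), but Sabsab is never earned. Torlun would need Tovxan, Yulkel, and Ionqil (B8), but Yulkel is never earned.

Qilbel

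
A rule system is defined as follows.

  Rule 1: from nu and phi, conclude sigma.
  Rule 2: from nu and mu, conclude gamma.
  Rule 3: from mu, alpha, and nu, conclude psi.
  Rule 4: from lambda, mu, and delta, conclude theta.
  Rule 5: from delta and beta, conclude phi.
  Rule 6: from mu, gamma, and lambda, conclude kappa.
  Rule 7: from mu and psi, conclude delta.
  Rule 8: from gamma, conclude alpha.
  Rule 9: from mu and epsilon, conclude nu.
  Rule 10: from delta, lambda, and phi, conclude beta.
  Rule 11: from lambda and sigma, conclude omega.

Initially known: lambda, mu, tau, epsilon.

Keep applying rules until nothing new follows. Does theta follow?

From mu and epsilon, Rule 9 gives nu.
From nu and mu, Rule 2 gives gamma.
From gamma, Rule 8 gives alpha.
mu, alpha, and nu hold, so psi follows (Rule 3).
mu and psi hold, so delta follows (Rule 7).
lambda, mu, and delta hold, so theta follows (Rule 4).

Yes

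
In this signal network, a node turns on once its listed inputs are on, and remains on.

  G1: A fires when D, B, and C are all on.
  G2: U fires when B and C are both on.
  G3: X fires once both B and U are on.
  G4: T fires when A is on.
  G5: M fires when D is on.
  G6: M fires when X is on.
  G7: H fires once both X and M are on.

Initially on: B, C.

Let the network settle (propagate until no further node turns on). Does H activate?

Yes

B and C are on, so U fires (G2).
G3: B and U on → X on.
X is on, so M fires (G6).
G7: X and M on → H on.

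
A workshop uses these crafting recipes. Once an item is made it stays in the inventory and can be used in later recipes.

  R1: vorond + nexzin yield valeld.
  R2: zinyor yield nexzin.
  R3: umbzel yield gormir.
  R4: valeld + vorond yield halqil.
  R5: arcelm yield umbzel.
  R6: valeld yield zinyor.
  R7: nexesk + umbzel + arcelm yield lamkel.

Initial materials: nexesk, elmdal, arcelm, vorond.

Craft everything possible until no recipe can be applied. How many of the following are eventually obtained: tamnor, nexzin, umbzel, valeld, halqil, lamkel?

2

arcelm → umbzel (R5).
nexesk + umbzel + arcelm → lamkel (R7).
No rule produces tamnor, and it is not given.
nexzin would need zinyor (R2), but zinyor is never obtained.
umbzel: reached.
valeld would need vorond and nexzin (R1), but nexzin is never obtained.
halqil would need valeld and vorond (R4), but valeld is never obtained.
lamkel: reached.
Reached: umbzel and lamkel — 2 of the 6.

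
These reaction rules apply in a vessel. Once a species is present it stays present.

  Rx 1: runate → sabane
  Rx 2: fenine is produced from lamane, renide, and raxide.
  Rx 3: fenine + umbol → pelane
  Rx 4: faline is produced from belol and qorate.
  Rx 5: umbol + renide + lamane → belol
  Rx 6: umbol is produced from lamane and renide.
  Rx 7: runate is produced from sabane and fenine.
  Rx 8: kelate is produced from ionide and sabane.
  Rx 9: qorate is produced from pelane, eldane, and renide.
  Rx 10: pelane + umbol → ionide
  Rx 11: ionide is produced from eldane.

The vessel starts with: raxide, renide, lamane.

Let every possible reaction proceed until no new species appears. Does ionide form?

Yes

lamane, renide, and raxide present → fenine forms (Rx 2).
lamane and renide present → umbol forms (Rx 6).
fenine and umbol present → pelane forms (Rx 3).
pelane and umbol present → ionide forms (Rx 10).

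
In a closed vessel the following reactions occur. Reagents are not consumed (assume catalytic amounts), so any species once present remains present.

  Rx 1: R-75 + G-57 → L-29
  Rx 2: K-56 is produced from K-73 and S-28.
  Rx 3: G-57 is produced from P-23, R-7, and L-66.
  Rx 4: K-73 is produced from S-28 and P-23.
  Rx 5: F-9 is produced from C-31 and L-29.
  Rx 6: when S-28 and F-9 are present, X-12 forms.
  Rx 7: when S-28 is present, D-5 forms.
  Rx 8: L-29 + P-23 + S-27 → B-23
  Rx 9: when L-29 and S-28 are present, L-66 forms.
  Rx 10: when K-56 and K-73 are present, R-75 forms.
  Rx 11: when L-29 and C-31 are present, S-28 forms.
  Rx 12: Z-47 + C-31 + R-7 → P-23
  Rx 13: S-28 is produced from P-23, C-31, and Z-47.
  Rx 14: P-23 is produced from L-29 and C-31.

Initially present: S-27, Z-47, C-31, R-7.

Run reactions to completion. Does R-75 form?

Z-47, C-31, and R-7 present → P-23 forms (Rx 12).
P-23, C-31, and Z-47 present → S-28 forms (Rx 13).
S-28 and P-23 present → K-73 forms (Rx 4).
K-73 and S-28 present → K-56 forms (Rx 2).
K-56 and K-73 present → R-75 forms (Rx 10).

Yes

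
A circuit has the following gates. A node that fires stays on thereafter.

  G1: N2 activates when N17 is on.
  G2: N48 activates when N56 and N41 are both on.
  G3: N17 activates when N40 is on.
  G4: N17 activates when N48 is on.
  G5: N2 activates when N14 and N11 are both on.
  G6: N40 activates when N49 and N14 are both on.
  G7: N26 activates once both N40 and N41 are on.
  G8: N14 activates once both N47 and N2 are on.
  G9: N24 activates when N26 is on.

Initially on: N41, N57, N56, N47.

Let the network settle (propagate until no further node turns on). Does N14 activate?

Yes

N56 and N41 are on, so N48 activates (G2).
N48 is on, so N17 activates (G4).
N17 is on, so N2 activates (G1).
N47 and N2 are on, so N14 activates (G8).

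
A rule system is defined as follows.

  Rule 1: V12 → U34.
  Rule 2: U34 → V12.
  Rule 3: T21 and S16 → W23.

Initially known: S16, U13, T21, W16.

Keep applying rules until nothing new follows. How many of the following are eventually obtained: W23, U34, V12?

From T21 and S16, Rule 3 gives W23.
W23: reached.
U34 would need V12 (Rule 1), but V12 is never established.
V12 would need U34 (Rule 2), but U34 is never established.
Reached: W23 — 1 of the 3.

1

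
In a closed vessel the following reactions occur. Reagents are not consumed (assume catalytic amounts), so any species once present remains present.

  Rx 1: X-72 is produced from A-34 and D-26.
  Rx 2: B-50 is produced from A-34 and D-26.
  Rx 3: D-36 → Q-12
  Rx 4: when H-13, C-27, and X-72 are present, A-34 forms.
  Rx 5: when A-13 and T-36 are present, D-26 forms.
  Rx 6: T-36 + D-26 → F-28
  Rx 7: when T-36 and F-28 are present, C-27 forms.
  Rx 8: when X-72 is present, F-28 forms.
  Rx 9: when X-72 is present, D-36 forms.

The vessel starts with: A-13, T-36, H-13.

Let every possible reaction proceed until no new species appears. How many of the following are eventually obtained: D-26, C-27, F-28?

A-13 and T-36 present → D-26 forms (Rx 5).
T-36 and D-26 present → F-28 forms (Rx 6).
T-36 and F-28 present → C-27 forms (Rx 7).
D-26: reached.
C-27: reached.
F-28: reached.
All 3 are reached.

3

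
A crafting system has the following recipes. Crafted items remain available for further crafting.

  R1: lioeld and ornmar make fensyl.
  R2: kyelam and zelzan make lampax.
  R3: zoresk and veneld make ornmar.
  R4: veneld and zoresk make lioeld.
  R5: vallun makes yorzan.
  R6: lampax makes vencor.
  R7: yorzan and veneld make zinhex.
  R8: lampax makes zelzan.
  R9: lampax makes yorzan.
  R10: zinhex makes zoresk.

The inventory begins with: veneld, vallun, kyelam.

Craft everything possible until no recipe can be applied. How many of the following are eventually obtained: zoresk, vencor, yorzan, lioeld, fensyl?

Using R5, vallun makes yorzan.
Using R7, yorzan and veneld make zinhex.
zinhex → zoresk (R10).
Using R3, zoresk and veneld make ornmar.
Using R4, veneld and zoresk make lioeld.
lioeld and ornmar → fensyl (R1).
zoresk: reached.
vencor would need lampax (R6), but lampax is never obtained.
yorzan: reached.
lioeld: reached.
fensyl: reached.
Reached: zoresk, yorzan, lioeld, and fensyl — 4 of the 5.

4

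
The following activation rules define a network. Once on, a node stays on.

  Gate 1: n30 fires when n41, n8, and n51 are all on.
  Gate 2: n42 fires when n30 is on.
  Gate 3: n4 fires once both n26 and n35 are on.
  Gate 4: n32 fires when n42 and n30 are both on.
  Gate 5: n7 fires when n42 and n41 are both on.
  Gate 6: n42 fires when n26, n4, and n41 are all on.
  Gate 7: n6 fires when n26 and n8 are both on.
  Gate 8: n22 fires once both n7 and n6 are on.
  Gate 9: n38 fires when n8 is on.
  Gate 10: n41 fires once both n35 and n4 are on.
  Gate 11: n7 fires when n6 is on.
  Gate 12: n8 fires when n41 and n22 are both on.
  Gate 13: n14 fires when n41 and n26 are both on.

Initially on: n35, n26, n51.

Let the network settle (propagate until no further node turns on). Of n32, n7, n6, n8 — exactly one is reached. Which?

n7

n26 and n35 are on, so n4 fires (Gate 3).
n35 and n4 are on, so n41 fires (Gate 10).
Gate 6: n26, n4, and n41 on → n42 on.
n42 and n41 are on, so n7 fires (Gate 5).
n32 would need n42 and n30 (Gate 4), but n30 never turns on. n6 would need n26 and n8 (Gate 7), but n8 never turns on. n8 would need n41 and n22 (Gate 12), but n22 never turns on.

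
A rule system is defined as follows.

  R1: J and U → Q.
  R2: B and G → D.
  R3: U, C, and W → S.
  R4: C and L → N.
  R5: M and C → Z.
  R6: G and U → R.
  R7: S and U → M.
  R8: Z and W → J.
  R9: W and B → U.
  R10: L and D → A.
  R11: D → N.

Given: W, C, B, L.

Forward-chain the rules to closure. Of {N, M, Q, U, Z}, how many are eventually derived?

C and L hold, so N follows (R4).
W and B hold, so U follows (R9).
U, C, and W hold, so S follows (R3).
From S and U, R7 gives M.
M and C hold, so Z follows (R5).
From Z and W, R8 gives J.
From J and U, R1 gives Q.
N: reached.
M: reached.
Q: reached.
U: reached.
Z: reached.
All 5 are reached.

5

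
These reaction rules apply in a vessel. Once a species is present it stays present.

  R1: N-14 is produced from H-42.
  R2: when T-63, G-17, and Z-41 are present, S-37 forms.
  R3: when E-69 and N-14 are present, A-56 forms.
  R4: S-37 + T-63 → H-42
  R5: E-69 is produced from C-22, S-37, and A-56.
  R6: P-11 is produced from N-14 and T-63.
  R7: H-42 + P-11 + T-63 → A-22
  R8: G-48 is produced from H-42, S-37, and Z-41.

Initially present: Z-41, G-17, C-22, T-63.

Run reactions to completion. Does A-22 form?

T-63, G-17, and Z-41 present → S-37 forms (R2).
S-37 and T-63 present → H-42 forms (R4).
H-42 present → N-14 forms (R1).
N-14 and T-63 present → P-11 forms (R6).
H-42, P-11, and T-63 present → A-22 forms (R7).

Yes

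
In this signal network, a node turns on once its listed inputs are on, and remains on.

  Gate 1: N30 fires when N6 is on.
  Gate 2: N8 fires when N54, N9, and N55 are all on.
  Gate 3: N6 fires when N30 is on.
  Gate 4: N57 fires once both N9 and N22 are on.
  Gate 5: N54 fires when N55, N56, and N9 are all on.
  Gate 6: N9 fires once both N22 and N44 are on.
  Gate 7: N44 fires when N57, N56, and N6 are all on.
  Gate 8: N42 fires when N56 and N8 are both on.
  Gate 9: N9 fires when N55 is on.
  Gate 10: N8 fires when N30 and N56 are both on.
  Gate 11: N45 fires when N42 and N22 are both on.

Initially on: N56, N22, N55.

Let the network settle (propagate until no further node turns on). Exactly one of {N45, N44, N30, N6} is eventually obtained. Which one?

N45

N55 is on, so N9 fires (Gate 9).
Gate 5: N55, N56, and N9 on → N54 on.
Gate 2: N54, N9, and N55 on → N8 on.
Gate 8: N56 and N8 on → N42 on.
N42 and N22 are on, so N45 fires (Gate 11).
N44 would need N57, N56, and N6 (Gate 7), but N6 never turns on. N30 would need N6 (Gate 1), but N6 never turns on. N6 would need N30 (Gate 3), but N30 never turns on.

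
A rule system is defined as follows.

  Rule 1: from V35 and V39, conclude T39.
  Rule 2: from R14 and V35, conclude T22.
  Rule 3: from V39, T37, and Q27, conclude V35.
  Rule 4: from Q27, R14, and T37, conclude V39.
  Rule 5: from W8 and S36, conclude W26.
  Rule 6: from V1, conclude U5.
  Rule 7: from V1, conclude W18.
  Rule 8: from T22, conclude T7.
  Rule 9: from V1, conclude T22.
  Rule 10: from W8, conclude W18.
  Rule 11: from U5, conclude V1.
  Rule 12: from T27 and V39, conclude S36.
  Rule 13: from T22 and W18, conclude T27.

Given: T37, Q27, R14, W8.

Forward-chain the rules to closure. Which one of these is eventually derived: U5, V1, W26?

From W8, Rule 10 gives W18.
From Q27, R14, and T37, Rule 4 gives V39.
V39, T37, and Q27 hold, so V35 follows (Rule 3).
R14 and V35 hold, so T22 follows (Rule 2).
From T22 and W18, Rule 13 gives T27.
T27 and V39 hold, so S36 follows (Rule 12).
From W8 and S36, Rule 5 gives W26.
V1 would need U5 (Rule 11), but U5 is never established. U5 would need V1 (Rule 6), but V1 is never established.

W26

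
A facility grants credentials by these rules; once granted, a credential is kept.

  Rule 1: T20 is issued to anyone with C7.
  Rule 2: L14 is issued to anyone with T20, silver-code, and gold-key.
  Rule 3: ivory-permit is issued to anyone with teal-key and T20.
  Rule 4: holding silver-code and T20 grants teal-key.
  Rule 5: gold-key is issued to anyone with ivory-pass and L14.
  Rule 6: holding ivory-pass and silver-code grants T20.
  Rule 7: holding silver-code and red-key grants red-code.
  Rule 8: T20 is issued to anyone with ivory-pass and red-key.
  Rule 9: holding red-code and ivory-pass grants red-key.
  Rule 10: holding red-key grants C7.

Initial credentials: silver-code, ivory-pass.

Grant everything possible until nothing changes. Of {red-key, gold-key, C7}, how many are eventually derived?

red-key would need red-code and ivory-pass (Rule 9), but red-code is never granted.
gold-key would need ivory-pass and L14 (Rule 5), but L14 is never granted.
C7 would need red-key (Rule 10), but red-key is never granted.
None of the 3 are reached.

0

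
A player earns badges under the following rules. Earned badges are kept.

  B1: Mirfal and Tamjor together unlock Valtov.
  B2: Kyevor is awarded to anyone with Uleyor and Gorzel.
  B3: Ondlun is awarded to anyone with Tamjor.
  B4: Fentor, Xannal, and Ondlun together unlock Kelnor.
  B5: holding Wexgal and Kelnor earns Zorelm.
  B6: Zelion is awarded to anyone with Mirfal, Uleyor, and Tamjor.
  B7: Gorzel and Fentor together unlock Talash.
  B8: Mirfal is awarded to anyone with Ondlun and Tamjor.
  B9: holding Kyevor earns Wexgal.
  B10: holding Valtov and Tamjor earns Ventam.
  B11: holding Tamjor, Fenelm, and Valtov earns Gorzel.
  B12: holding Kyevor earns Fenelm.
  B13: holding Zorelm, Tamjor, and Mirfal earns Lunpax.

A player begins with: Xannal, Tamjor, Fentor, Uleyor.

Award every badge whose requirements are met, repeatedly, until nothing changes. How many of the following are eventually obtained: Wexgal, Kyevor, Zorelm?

0

Wexgal would need Kyevor (B9), but Kyevor is never earned.
Kyevor would need Uleyor and Gorzel (B2), but Gorzel is never earned.
Zorelm would need Wexgal and Kelnor (B5), but Wexgal is never earned.
None of the 3 are reached.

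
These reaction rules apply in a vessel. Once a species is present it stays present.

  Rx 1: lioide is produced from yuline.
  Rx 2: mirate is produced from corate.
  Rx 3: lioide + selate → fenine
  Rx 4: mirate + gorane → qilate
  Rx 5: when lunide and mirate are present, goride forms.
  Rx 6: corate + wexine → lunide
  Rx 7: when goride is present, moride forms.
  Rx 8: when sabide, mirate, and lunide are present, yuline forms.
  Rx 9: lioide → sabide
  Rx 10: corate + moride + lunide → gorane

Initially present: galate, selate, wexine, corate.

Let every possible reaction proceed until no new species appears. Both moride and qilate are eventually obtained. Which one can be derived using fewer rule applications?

moride

moride: corate and wexine present → lunide forms (Rx 6). corate present → mirate forms (Rx 2). lunide and mirate present → goride forms (Rx 5). goride present → moride forms (Rx 7). [4 rule applications]
qilate: corate and wexine present → lunide forms (Rx 6). corate present → mirate forms (Rx 2). lunide and mirate present → goride forms (Rx 5). goride present → moride forms (Rx 7). corate, moride, and lunide present → gorane forms (Rx 10). mirate and gorane present → qilate forms (Rx 4). [6 rule applications]
moride needs fewer.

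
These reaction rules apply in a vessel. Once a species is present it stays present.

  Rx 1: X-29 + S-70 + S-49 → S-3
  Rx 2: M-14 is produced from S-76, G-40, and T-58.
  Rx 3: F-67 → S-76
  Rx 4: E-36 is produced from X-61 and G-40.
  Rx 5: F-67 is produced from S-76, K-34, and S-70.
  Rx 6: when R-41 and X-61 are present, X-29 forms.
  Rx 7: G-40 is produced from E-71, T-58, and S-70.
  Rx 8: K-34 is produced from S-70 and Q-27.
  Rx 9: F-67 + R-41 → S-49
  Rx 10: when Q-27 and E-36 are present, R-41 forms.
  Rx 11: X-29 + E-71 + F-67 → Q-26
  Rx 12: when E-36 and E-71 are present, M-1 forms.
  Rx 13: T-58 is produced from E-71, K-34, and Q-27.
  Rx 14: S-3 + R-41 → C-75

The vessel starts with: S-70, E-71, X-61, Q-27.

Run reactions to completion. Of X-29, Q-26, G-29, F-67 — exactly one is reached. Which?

S-70 and Q-27 present → K-34 forms (Rx 8).
E-71, K-34, and Q-27 present → T-58 forms (Rx 13).
E-71, T-58, and S-70 present → G-40 forms (Rx 7).
X-61 and G-40 present → E-36 forms (Rx 4).
Q-27 and E-36 present → R-41 forms (Rx 10).
R-41 and X-61 present → X-29 forms (Rx 6).
Q-26 would need X-29, E-71, and F-67 (Rx 11), but F-67 never forms. No rule produces G-29, and it is not given. F-67 would need S-76, K-34, and S-70 (Rx 5), but S-76 never forms.

X-29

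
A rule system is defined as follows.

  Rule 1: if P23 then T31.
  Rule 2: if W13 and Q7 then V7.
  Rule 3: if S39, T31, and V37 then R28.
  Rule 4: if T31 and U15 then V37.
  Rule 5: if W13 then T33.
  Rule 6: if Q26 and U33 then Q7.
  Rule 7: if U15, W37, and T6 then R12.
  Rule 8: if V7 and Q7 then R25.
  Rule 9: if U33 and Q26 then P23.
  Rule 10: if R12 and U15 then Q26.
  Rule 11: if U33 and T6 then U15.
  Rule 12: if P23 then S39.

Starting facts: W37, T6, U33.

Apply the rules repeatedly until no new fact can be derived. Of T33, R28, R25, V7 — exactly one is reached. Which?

U33 and T6 hold, so U15 follows (Rule 11).
From U15, W37, and T6, Rule 7 gives R12.
From R12 and U15, Rule 10 gives Q26.
U33 and Q26 hold, so P23 follows (Rule 9).
From P23, Rule 1 gives T31.
From P23, Rule 12 gives S39.
T31 and U15 hold, so V37 follows (Rule 4).
From S39, T31, and V37, Rule 3 gives R28.
R25 would need V7 and Q7 (Rule 8), but V7 is never established. V7 would need W13 and Q7 (Rule 2), but W13 is never established. T33 would need W13 (Rule 5), but W13 is never established.

R28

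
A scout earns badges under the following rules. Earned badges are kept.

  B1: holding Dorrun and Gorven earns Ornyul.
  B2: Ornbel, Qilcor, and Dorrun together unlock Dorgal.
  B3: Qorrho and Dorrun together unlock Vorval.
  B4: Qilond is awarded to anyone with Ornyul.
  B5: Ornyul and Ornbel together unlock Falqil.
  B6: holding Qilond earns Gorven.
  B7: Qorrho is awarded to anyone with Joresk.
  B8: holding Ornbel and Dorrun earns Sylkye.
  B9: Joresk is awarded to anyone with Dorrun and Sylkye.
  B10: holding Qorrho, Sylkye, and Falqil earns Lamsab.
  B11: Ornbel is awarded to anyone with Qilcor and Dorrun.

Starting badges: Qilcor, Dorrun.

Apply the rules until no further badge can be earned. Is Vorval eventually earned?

With Qilcor and Dorrun, Ornbel is earned (B11).
With Ornbel and Dorrun, Sylkye is earned (B8).
With Dorrun and Sylkye, Joresk is earned (B9).
With Joresk, Qorrho is earned (B7).
With Qorrho and Dorrun, Vorval is earned (B3).

Yes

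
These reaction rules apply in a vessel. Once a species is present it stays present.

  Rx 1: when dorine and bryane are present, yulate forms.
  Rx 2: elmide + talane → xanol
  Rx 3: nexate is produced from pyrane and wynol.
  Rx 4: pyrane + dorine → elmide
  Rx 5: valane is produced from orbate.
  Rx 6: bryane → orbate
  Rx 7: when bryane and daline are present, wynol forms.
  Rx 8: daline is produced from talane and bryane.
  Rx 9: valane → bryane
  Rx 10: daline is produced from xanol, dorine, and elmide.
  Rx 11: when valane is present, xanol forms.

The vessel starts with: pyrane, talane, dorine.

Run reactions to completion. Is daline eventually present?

pyrane and dorine present → elmide forms (Rx 4).
elmide and talane present → xanol forms (Rx 2).
xanol, dorine, and elmide present → daline forms (Rx 10).

Yes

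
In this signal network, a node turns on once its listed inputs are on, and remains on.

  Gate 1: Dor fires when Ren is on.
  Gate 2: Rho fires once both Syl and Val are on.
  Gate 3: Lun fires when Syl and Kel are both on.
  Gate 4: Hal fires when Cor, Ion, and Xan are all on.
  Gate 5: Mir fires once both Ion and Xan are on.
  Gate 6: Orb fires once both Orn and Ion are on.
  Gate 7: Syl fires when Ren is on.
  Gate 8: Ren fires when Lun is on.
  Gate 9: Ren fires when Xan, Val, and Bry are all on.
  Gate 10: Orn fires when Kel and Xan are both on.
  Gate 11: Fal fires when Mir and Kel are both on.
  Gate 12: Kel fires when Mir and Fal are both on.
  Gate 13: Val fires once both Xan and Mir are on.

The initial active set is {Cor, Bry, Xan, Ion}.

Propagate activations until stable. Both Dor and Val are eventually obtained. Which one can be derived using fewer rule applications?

Val: Ion and Xan are on, so Mir fires (Gate 5). Gate 13: Xan and Mir on → Val on. [2 rule applications]
Dor: Ion and Xan are on, so Mir fires (Gate 5). Gate 13: Xan and Mir on → Val on. Gate 9: Xan, Val, and Bry on → Ren on. Gate 1: Ren on → Dor on. [4 rule applications]
Val needs fewer.

Val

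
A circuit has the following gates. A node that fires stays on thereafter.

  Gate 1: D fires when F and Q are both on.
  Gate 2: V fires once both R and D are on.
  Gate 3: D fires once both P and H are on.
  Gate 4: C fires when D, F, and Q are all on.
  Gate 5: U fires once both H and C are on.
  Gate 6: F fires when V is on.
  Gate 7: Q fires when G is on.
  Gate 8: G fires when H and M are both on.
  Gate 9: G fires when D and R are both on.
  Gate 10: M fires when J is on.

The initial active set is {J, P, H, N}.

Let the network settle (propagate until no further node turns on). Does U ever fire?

U would need H and C (Gate 5), but C never turns on.

No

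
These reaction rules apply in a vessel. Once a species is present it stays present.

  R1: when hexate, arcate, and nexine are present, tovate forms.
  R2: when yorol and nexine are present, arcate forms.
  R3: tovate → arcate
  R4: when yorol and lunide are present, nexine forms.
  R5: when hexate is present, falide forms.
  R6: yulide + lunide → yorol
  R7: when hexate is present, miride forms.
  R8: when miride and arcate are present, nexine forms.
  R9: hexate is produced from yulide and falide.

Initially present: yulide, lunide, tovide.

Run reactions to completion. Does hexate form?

hexate would need yulide and falide (R9), but falide never forms.

No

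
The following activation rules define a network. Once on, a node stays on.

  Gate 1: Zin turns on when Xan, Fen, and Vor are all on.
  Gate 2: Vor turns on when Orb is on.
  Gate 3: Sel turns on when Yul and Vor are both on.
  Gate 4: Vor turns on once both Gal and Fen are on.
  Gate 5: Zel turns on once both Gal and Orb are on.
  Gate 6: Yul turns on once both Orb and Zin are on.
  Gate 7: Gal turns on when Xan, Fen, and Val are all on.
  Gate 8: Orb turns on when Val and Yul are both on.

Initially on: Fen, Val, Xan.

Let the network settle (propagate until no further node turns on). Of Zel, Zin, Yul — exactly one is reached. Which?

Gate 7: Xan, Fen, and Val on → Gal on.
Gate 4: Gal and Fen on → Vor on.
Xan, Fen, and Vor are on, so Zin turns on (Gate 1).
Zel would need Gal and Orb (Gate 5), but Orb never turns on. Yul would need Orb and Zin (Gate 6), but Orb never turns on.

Zin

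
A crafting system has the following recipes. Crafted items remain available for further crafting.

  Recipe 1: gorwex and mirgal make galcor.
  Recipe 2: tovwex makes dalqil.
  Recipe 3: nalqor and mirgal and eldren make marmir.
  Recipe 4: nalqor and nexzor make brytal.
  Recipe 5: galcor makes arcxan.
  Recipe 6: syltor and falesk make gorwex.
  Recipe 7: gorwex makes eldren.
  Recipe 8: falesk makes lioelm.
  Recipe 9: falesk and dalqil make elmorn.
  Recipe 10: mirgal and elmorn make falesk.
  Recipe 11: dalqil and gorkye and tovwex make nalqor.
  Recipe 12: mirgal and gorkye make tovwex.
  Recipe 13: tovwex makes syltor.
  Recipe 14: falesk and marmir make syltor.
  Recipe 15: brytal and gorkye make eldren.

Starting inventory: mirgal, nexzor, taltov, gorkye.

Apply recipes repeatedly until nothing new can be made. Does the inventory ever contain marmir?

Yes

Using Recipe 12, mirgal and gorkye make tovwex.
Using Recipe 2, tovwex makes dalqil.
dalqil and gorkye and tovwex → nalqor (Recipe 11).
nalqor and nexzor → brytal (Recipe 4).
brytal and gorkye → eldren (Recipe 15).
Using Recipe 3, nalqor, mirgal, and eldren make marmir.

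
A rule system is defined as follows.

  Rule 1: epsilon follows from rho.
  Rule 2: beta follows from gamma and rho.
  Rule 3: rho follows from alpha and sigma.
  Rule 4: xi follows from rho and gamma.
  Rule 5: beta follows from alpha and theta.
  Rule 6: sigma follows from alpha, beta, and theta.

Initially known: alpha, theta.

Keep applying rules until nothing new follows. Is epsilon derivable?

Yes

From alpha and theta, Rule 5 gives beta.
alpha, beta, and theta hold, so sigma follows (Rule 6).
From alpha and sigma, Rule 3 gives rho.
rho holds, so epsilon follows (Rule 1).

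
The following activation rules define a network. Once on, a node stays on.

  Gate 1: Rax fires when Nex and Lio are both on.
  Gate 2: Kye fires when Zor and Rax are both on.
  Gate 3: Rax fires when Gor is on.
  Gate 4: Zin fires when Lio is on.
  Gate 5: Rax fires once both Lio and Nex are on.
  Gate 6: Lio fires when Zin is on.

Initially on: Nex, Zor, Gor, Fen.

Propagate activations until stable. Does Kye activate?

Yes

Gate 3: Gor on → Rax on.
Gate 2: Zor and Rax on → Kye on.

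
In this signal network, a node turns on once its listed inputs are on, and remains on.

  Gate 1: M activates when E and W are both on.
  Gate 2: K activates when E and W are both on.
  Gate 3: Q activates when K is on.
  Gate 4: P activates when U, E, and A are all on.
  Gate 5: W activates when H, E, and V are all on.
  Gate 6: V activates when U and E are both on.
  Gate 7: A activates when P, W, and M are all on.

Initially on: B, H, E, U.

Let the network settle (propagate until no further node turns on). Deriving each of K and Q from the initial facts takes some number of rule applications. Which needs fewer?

K: Gate 6: U and E on → V on. H, E, and V are on, so W activates (Gate 5). Gate 2: E and W on → K on. [3 rule applications]
Q: U and E are on, so V activates (Gate 6). Gate 5: H, E, and V on → W on. E and W are on, so K activates (Gate 2). K is on, so Q activates (Gate 3). [4 rule applications]
K needs fewer.

K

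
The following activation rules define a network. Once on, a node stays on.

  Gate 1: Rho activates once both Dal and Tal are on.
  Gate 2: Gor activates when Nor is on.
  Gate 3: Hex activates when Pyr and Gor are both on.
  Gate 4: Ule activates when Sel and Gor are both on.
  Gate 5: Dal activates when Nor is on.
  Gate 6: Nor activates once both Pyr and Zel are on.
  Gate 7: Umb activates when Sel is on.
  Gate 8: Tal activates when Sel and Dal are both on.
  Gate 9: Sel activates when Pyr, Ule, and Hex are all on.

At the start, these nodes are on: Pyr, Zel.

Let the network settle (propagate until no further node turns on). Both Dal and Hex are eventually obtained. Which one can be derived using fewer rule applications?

Dal: Gate 6: Pyr and Zel on → Nor on. Gate 5: Nor on → Dal on. [2 rule applications]
Hex: Gate 6: Pyr and Zel on → Nor on. Gate 2: Nor on → Gor on. Pyr and Gor are on, so Hex activates (Gate 3). [3 rule applications]
Dal needs fewer.

Dal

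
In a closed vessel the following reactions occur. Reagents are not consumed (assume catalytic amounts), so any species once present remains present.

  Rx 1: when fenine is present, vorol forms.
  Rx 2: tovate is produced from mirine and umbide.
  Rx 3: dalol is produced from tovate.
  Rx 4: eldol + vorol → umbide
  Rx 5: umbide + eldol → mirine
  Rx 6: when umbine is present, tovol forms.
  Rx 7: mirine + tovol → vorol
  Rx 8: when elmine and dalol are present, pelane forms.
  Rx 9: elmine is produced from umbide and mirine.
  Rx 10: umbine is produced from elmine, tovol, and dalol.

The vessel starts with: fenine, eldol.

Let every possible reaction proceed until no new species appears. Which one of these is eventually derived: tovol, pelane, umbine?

fenine present → vorol forms (Rx 1).
eldol and vorol present → umbide forms (Rx 4).
umbide and eldol present → mirine forms (Rx 5).
umbide and mirine present → elmine forms (Rx 9).
mirine and umbide present → tovate forms (Rx 2).
tovate present → dalol forms (Rx 3).
elmine and dalol present → pelane forms (Rx 8).
umbine would need elmine, tovol, and dalol (Rx 10), but tovol never forms. tovol would need umbine (Rx 6), but umbine never forms.

pelane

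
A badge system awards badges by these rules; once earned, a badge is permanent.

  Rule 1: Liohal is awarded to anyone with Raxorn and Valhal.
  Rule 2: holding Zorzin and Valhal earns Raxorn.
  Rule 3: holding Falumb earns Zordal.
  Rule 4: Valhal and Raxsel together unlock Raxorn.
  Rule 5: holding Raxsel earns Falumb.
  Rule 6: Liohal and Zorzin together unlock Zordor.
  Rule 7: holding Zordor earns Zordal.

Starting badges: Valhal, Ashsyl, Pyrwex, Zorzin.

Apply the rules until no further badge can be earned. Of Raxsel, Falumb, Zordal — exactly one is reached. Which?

With Zorzin and Valhal, Raxorn is earned (Rule 2).
With Raxorn and Valhal, Liohal is earned (Rule 1).
With Liohal and Zorzin, Zordor is earned (Rule 6).
With Zordor, Zordal is earned (Rule 7).
No rule produces Raxsel, and it is not given. Falumb would need Raxsel (Rule 5), but Raxsel is never earned.

Zordal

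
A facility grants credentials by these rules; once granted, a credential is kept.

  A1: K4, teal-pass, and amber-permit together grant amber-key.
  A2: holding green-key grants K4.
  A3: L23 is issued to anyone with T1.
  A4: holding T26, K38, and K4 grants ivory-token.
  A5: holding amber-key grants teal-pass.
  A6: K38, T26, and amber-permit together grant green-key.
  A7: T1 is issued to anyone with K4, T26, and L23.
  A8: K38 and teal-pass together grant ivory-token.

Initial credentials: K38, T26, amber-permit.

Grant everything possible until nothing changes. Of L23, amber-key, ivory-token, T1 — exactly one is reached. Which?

Holding K38, T26, and amber-permit grants green-key (A6).
Holding green-key grants K4 (A2).
Holding T26, K38, and K4 grants ivory-token (A4).
L23 would need T1 (A3), but T1 is never granted. T1 would need K4, T26, and L23 (A7), but L23 is never granted. amber-key would need K4, teal-pass, and amber-permit (A1), but teal-pass is never granted.

ivory-token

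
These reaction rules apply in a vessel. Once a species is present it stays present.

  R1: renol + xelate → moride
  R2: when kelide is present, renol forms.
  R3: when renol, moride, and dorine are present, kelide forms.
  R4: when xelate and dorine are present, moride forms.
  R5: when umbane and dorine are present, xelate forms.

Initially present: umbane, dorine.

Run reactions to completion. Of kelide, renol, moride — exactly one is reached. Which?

umbane and dorine present → xelate forms (R5).
xelate and dorine present → moride forms (R4).
renol would need kelide (R2), but kelide never forms. kelide would need renol, moride, and dorine (R3), but renol never forms.

moride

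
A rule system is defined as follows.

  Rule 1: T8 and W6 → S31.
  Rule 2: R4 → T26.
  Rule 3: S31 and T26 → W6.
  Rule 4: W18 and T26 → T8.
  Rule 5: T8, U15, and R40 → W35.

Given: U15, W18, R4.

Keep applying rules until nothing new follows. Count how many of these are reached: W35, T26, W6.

1

R4 holds, so T26 follows (Rule 2).
W35 would need T8, U15, and R40 (Rule 5), but R40 is never established.
T26: reached.
W6 would need S31 and T26 (Rule 3), but S31 is never established.
Reached: T26 — 1 of the 3.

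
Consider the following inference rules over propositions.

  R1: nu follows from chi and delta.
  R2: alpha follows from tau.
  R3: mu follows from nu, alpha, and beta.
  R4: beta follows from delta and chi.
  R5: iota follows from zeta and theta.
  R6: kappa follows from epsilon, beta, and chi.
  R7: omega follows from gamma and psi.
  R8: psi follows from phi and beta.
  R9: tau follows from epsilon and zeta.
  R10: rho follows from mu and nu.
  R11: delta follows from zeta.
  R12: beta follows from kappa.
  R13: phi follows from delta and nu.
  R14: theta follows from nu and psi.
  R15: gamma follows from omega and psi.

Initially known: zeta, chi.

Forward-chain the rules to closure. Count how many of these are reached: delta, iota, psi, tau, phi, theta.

From zeta, R11 gives delta.
From delta and chi, R4 gives beta.
From chi and delta, R1 gives nu.
From delta and nu, R13 gives phi.
From phi and beta, R8 gives psi.
From nu and psi, R14 gives theta.
From zeta and theta, R5 gives iota.
delta: reached.
iota: reached.
psi: reached.
tau would need epsilon and zeta (R9), but epsilon is never established.
phi: reached.
theta: reached.
Reached: delta, iota, psi, phi, and theta — 5 of the 6.

5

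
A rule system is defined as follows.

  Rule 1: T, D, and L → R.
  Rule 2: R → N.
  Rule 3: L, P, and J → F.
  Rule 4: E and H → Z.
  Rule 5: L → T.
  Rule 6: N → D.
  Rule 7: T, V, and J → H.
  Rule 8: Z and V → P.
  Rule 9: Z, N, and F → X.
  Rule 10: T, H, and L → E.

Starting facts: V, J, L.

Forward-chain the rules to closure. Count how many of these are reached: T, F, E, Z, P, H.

L holds, so T follows (Rule 5).
From T, V, and J, Rule 7 gives H.
From T, H, and L, Rule 10 gives E.
E and H hold, so Z follows (Rule 4).
Z and V hold, so P follows (Rule 8).
L, P, and J hold, so F follows (Rule 3).
T: reached.
F: reached.
E: reached.
Z: reached.
P: reached.
H: reached.
All 6 are reached.

6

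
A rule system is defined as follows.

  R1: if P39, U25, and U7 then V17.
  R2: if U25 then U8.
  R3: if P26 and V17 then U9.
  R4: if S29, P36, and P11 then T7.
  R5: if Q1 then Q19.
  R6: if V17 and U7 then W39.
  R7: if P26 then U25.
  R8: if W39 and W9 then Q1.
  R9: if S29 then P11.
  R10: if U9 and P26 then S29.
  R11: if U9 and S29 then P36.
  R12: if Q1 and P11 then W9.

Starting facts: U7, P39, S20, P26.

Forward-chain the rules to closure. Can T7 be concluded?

P26 holds, so U25 follows (R7).
From P39, U25, and U7, R1 gives V17.
P26 and V17 hold, so U9 follows (R3).
U9 and P26 hold, so S29 follows (R10).
S29 holds, so P11 follows (R9).
U9 and S29 hold, so P36 follows (R11).
From S29, P36, and P11, R4 gives T7.

Yes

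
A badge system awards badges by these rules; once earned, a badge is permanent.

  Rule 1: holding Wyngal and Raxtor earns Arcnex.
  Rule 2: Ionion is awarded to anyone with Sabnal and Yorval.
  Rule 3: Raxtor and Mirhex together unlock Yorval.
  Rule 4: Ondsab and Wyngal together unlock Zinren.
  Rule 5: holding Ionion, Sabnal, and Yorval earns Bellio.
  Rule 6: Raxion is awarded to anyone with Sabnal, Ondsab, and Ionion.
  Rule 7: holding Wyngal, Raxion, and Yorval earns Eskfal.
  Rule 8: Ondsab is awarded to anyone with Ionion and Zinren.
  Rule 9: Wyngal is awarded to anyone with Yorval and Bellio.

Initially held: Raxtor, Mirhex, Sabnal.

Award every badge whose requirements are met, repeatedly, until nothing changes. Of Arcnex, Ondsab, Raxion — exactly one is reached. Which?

With Raxtor and Mirhex, Yorval is earned (Rule 3).
With Sabnal and Yorval, Ionion is earned (Rule 2).
With Ionion, Sabnal, and Yorval, Bellio is earned (Rule 5).
With Yorval and Bellio, Wyngal is earned (Rule 9).
With Wyngal and Raxtor, Arcnex is earned (Rule 1).
Raxion would need Sabnal, Ondsab, and Ionion (Rule 6), but Ondsab is never earned. Ondsab would need Ionion and Zinren (Rule 8), but Zinren is never earned.

Arcnex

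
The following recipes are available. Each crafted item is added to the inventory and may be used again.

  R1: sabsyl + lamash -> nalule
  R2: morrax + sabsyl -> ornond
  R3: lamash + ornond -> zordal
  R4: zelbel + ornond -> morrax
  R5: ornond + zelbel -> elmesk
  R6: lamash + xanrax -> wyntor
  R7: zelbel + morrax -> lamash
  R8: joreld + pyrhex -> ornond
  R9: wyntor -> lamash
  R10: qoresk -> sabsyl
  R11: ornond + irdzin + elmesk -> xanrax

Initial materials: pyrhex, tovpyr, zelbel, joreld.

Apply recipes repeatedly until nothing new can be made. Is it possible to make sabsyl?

sabsyl would need qoresk (R10), but qoresk is never obtained.

No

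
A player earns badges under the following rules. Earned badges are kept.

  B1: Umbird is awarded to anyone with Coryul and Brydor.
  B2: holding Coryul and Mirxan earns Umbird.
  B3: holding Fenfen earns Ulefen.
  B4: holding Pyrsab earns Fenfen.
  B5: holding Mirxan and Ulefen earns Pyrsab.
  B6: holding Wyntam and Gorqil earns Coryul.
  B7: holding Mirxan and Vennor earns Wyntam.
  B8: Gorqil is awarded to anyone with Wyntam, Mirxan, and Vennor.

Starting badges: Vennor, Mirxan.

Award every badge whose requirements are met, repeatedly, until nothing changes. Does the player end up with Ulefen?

No

Ulefen would need Fenfen (B3), but Fenfen is never earned.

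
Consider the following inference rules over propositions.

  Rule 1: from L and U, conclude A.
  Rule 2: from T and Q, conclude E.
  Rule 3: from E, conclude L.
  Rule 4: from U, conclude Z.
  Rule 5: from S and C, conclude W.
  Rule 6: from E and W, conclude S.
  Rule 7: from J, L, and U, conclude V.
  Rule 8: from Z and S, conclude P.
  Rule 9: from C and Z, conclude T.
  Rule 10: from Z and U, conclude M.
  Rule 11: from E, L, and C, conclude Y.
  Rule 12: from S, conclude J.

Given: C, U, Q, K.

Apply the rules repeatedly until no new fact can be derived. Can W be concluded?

No

W would need S and C (Rule 5), but S is never established.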